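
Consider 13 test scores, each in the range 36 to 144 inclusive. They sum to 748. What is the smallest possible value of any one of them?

36

Minimizing one value means maximizing the remaining 12.
The other 12 can take up 12 × 144 = 1728 ≥ 748 − 36, so one score can sit at its floor of 36.
Achievable: one at 36 and the other 12 totalling 712, which fits since 12 × 36 ≤ 712 ≤ 12 × 144.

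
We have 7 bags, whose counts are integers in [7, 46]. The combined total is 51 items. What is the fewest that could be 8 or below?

6

Let j be the number exceeding 8. Then the total is ≥ 9·j + 7·(7 − j) = 49 + 2j.
So 2j ≤ 2 and j ≤ 1; hence at least 7 − 1 = 6 are ≤ 8.
Exactly 6 works: 6 values at 7 and 1 at 9 total 51.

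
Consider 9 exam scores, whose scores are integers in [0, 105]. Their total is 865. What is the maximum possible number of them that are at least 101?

8

With k values at 101 or above and the rest at least 0, the sum is at least 0 + 101k.
Since the sum is 865, we need 101k ≤ 865, i.e. k ≤ 8.
k = 8 is achieved by 8 values at 101 and 1 at 0, total 808; add 57 to one value (staying below 101) to reach 865.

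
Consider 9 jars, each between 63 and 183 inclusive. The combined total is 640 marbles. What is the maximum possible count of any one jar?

136

To make one jar as large as possible, make the other 8 as small as possible.
The other 8 contribute at least 8 × 63 = 504, leaving at most 640 − 504 = 136.
Since 136 ≤ 183, this is achievable: one at 136 and 8 at 63.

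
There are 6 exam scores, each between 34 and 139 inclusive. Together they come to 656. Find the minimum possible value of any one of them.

34

To make one score as small as possible, make the other 5 as large as possible.
The other 5 can take up 5 × 139 = 695 ≥ 656 − 34, so one score can sit at its floor of 34.
Achievable: one at 34 and the other 5 totalling 622, which fits since 5 × 34 ≤ 622 ≤ 5 × 139.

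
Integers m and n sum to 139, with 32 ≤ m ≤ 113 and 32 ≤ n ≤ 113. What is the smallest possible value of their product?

3424

Since m + n is fixed, pushing one of them to its bound minimizes the product.
The extreme feasible split is m = 32, n = 107, giving mn = 3424.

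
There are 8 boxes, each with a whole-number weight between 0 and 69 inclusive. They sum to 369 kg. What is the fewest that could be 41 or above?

Suppose at most 8 − j of them reach 41; then j values are ≤ 40 and the rest ≤ 69.
The total is then ≤ 40·j + 69·(8 − j) = 552 − 29j. For this to be ≥ 369 we need j ≤ 6, so at least 8 − 6 = 2 must reach 41.
Exactly 2 works: 2 values at 69 and 6 at 40 total 378; lower one of the high values by 9 (still ≥ 41) to hit 369.

2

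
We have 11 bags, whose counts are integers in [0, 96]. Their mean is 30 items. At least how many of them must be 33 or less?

2

The total is 11 × 30 = 330.
Each value above 33 is at least 34, contributing at least 34 − 0 = 34 above the floor 0.
The sum exceeds the floor total 0 by 330, so at most ⌊330/34⌋ = 9 exceed 33, and at least 2 are ≤ 33.
Exactly 2 works: 2 values at 0 and 9 at 34 total 306; raise one of the low values by 24 (still ≤ 33) to hit 330.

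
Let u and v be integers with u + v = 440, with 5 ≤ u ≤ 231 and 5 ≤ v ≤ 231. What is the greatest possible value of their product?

48400

uv = u(440 − u) is maximized when u is as near 440/2 as the bounds allow.
Taking u = 220 and v = 220 (both in [5, 231]) gives uv = 48400.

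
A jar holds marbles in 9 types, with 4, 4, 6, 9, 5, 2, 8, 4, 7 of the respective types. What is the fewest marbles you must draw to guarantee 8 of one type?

In the worst case you take as many as possible of each type without reaching 8: 4 + 4 + 6 + 7 + 5 + 2 + 7 + 4 + 7 = 46.
The next one must give 8 of some type, so 46 + 1 = 47.

47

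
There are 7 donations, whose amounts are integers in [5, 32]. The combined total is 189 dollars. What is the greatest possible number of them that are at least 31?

5

Suppose k of them are at least 31. Those contribute at least 31 each and the other 7 − k at least 5 each.
So the total is at least 31k + 5(7 − k) = 35 + 26k. This must be ≤ 189, giving k ≤ 5.
k = 5 is achieved by 5 values at 31 and 2 at 5, total 165; add 24 to one value (staying below 31) to reach 189.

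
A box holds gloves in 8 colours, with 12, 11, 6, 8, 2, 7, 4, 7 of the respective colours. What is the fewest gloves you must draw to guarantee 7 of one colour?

In the worst case you take as many as possible of each colour without reaching 7: 6 + 6 + 6 + 6 + 2 + 6 + 4 + 6 = 42.
The next one must give 7 of some colour, so 42 + 1 = 43.

43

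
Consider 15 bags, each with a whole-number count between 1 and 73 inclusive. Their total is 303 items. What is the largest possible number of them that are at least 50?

With k values at 50 or above and the rest at least 1, the sum is at least 15 + 49k.
Since the sum is 303, we need 49k ≤ 288, i.e. k ≤ 5.
k = 5 is achieved by 5 values at 50 and 10 at 1, total 260; add 43 to one value (staying below 50) to reach 303.

5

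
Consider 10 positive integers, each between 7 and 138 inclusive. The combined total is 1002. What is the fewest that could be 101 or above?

If only k of them are at least 101, the other 10 − k are at most 100, so the total is at most k·138 + (10 − k)·100.
This must reach 1002, so k·138 + (10 − k)·100 ≥ 1002, giving k ≥ 1.
Exactly 1 works: 1 value at 138 and 9 at 100 total 1038; lower one of the high values by 36 (still ≥ 101) to hit 1002.

1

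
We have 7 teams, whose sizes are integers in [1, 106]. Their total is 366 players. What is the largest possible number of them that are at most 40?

Suppose k of them are at most 40. Those contribute at most 40 each and the rest at most 106 each.
So the total is at most 40k + 106(7 − k) = 742 − 66k. This must still be ≥ 366, so k ≤ 5.
k = 5 is achieved by 5 values at 40 and 2 at 106, total 412; lower one of the 106's by 46 (still > 40) to reach 366.

5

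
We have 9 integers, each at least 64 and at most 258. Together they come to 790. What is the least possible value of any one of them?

64

To make one integer as small as possible, make the other 8 as large as possible.
The other 8 can take up 8 × 258 = 2064 ≥ 790 − 64, so one integer can sit at its floor of 64.
Achievable: one at 64 and the other 8 totalling 726, which fits since 8 × 64 ≤ 726 ≤ 8 × 258.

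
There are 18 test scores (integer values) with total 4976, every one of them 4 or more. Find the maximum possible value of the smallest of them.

276

If every one of the 18 were at least 277, the total would be at least 18 × 277 = 4986 > 4976.
Equality holds with 10 values of 276 and 8 values of 277.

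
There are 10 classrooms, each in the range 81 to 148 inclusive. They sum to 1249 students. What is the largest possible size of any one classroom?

To make one classroom as large as possible, make the other 9 as small as possible.
The other 9 contribute at least 9 × 81 = 729, leaving at most 1249 − 729 = 520.
But each classroom is capped at 148, so the maximum is 148.
Achievable: one at 148 and the other 9 totalling 1101, which fits since 9 × 81 ≤ 1101 ≤ 9 × 148.

148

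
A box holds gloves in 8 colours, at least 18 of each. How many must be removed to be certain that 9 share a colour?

65

You could draw 8 of every colour without reaching 9 of any — 64 in all.
One more forces 9 of some colour, so 64 + 1 = 65.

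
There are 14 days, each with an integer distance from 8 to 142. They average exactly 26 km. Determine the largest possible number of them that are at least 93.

The total is 14 × 26 = 364.
With k values at 93 or above and the rest at least 8, the sum is at least 112 + 85k.
Since the sum is 364, we need 85k ≤ 252, i.e. k ≤ 2.
k = 2 is achieved by 2 values at 93 and 12 at 8, total 282; add 82 to one value (staying below 93) to reach 364.

2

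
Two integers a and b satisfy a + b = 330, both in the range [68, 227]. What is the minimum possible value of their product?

23381

Since a + b is fixed, pushing one of them to its bound minimizes the product.
The extreme feasible split is a = 103, b = 227, giving ab = 23381.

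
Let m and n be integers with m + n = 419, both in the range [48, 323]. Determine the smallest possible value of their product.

31008

For a fixed sum, mn is smallest when m and n are as far apart as possible.
The extreme feasible split is m = 96, n = 323, giving mn = 31008.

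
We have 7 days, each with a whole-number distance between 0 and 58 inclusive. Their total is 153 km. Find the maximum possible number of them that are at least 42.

3

If k of the values are ≥ 42, the total is ≥ 42k + 0(7 − k).
Setting 42k + 0(7 − k) ≤ 153 gives 42k ≤ 153, so k ≤ 3.
k = 3 is achieved by 3 values at 42 and 4 at 0, total 126; add 27 to one value (staying below 42) to reach 153.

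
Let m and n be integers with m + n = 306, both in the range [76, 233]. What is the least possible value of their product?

17480

Since m + n is fixed, pushing one of them to its bound minimizes the product.
The extreme feasible split is m = 76, n = 230, giving mn = 17480.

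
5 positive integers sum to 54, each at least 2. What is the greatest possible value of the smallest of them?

The 5 values sum to 54, so their minimum is at most ⌊54/5⌋ = 10.
Achievable: 1 of them at 10 and 4 at 11 total 54.

10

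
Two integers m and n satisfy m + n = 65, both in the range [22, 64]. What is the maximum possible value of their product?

With m + n fixed, mn peaks when the two are closest together.
Taking m = 32 and n = 33 (both in [22, 64]) gives mn = 1056.

1056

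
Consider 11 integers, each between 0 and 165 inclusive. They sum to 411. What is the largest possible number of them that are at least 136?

3

If k of the values are ≥ 136, the total is ≥ 136k + 0(11 − k).
Setting 136k + 0(11 − k) ≤ 411 gives 136k ≤ 411, so k ≤ 3.
k = 3 is achieved by 3 values at 136 and 8 at 0, total 408; add 3 to one value (staying below 136) to reach 411.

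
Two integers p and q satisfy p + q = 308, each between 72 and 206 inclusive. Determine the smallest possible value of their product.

Since p + q is fixed, pushing one of them to its bound minimizes the product.
At the endpoint p = 102, q = 308 − 102 = 206, so pq = 102 × 206 = 21012.

21012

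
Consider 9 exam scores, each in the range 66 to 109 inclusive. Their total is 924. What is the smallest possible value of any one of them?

To make one score as small as possible, make the other 8 as large as possible.
The other 8 can take up 8 × 109 = 872 ≥ 924 − 66, so one score can sit at its floor of 66.
Achievable: one at 66 and the other 8 totalling 858, which fits since 8 × 66 ≤ 858 ≤ 8 × 109.

66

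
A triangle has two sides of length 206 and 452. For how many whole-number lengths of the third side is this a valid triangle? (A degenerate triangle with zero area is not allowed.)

The triangle inequality gives |206 − 452| < c < 206 + 452, i.e. 246 < c < 658.
So c can be any integer from 247 to 657: 411 values.

411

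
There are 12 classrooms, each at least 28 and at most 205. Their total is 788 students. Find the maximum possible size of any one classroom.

Maximizing one value means minimizing the remaining 11.
The other 11 contribute at least 11 × 28 = 308, leaving at most 788 − 308 = 480.
But each classroom is capped at 205, so the maximum is 205.
Achievable: one at 205 and the other 11 totalling 583, which fits since 11 × 28 ≤ 583 ≤ 11 × 205.

205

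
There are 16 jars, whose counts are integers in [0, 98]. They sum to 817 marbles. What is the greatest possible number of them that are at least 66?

12

If k of the values are ≥ 66, the total is ≥ 66k + 0(16 − k).
Setting 66k + 0(16 − k) ≤ 817 gives 66k ≤ 817, so k ≤ 12.
k = 12 is achieved by 12 values at 66 and 4 at 0, total 792; add 25 to one value (staying below 66) to reach 817.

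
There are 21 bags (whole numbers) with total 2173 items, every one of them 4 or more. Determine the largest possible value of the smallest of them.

The average is 2173/21 < 104, so some value is ≤ 103.
Achievable: 11 of them at 103 and 10 at 104 total 2173.

103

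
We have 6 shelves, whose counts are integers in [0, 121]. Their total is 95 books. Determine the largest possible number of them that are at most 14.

5

Suppose k of them are at most 14. Those contribute at most 14 each and the rest at most 121 each.
So the total is at most 14k + 121(6 − k) = 726 − 107k. This must still be ≥ 95, so k ≤ 5.
k = 5 is achieved by 5 values at 14 and 1 at 121, total 191; lower one of the 121's by 96 (still > 14) to reach 95.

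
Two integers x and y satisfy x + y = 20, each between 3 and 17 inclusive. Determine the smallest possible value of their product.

51

For a fixed sum, xy is smallest when x and y are as far apart as possible.
The extreme feasible split is x = 3, y = 17, giving xy = 51.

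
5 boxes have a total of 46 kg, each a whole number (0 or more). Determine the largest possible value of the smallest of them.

The 5 values sum to 46, so their minimum is at most ⌊46/5⌋ = 9.
Equality holds with 4 values of 9 and 1 value of 10.

9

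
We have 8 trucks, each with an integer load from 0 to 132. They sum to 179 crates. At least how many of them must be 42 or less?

4

Let j be the number exceeding 42. Then the total is ≥ 43·j + 0·(8 − j) = 0 + 43j.
So 43j ≤ 179 and j ≤ 4; hence at least 8 − 4 = 4 are ≤ 42.
Exactly 4 works: 4 values at 0 and 4 at 43 total 172; raise one of the low values by 7 (still ≤ 42) to hit 179.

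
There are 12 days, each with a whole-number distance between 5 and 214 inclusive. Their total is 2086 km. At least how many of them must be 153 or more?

5

If only k of them are at least 153, the other 12 − k are at most 152, so the total is at most k·214 + (12 − k)·152.
This must reach 2086, so k·214 + (12 − k)·152 ≥ 2086, giving k ≥ 5.
Exactly 5 works: 5 values at 214 and 7 at 152 total 2134; lower one of the high values by 48 (still ≥ 153) to hit 2086.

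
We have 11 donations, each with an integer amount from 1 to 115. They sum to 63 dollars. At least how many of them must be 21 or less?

Each value above 21 is at least 22, contributing at least 22 − 1 = 21 above the floor 1.
The sum exceeds the floor total 11 by 52, so at most ⌊52/21⌋ = 2 exceed 21, and at least 9 are ≤ 21.
Exactly 9 works: 9 values at 1 and 2 at 22 total 53; raise one of the low values by 10 (still ≤ 21) to hit 63.

9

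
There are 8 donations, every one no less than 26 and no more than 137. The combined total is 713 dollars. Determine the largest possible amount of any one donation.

To make one donation as large as possible, make the other 7 as small as possible.
The other 7 contribute at least 7 × 26 = 182, leaving at most 713 − 182 = 531.
But each donation is capped at 137, so the maximum is 137.
Achievable: one at 137 and the other 7 totalling 576, which fits since 7 × 26 ≤ 576 ≤ 7 × 137.

137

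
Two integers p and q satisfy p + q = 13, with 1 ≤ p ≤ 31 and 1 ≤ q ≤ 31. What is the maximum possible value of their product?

With p + q fixed, pq peaks when the two are closest together.
Taking p = 6 and q = 7 (both in [1, 31]) gives pq = 42.

42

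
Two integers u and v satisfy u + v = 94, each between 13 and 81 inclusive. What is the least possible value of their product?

For a fixed sum, uv is smallest when u and v are as far apart as possible.
At the endpoint u = 13, v = 94 − 13 = 81, so uv = 13 × 81 = 1053.

1053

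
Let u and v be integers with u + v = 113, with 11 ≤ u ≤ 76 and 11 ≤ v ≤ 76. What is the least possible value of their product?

2812

For a fixed sum, uv is smallest when u and v are as far apart as possible.
The extreme feasible split is u = 37, v = 76, giving uv = 2812.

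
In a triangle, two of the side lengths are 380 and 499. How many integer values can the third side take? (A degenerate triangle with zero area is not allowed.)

759

The triangle inequality gives |380 − 499| < c < 380 + 499, i.e. 119 < c < 879.
So c can be any integer from 120 to 878: 759 values.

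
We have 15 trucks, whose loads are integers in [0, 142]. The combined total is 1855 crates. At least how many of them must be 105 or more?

8

If only k of them are at least 105, the other 15 − k are at most 104, so the total is at most k·142 + (15 − k)·104.
This must reach 1855, so k·142 + (15 − k)·104 ≥ 1855, giving k ≥ 8.
Exactly 8 works: 8 values at 142 and 7 at 104 total 1864; lower one of the high values by 9 (still ≥ 105) to hit 1855.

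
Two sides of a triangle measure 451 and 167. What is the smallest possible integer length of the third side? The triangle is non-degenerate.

The third side must exceed |451 − 167| = 284.
The smallest integer above 284 is 285.

285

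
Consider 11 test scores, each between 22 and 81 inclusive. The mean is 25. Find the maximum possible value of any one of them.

To make one score as large as possible, make the other 10 as small as possible.
The total is 11 × 25 = 275.
The other 10 contribute at least 10 × 22 = 220, leaving at most 275 − 220 = 55.
Since 55 ≤ 81, this is achievable: one at 55 and 10 at 22.

55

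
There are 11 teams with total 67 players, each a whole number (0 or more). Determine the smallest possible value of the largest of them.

The 11 values sum to 67, so their maximum is at least ⌈67/11⌉ = 7.
Achievable: 1 of them at 7 and 10 at 6 total 67.

7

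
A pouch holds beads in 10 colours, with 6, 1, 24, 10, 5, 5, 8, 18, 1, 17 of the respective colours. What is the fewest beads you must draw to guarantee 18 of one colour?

In the worst case you take as many as possible of each colour without reaching 18: 6 + 1 + 17 + 10 + 5 + 5 + 8 + 17 + 1 + 17 = 87.
The next one must give 18 of some colour, so 87 + 1 = 88.

88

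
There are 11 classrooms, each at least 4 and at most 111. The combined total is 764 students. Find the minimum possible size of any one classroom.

To make one classroom as small as possible, make the other 10 as large as possible.
The other 10 can take up 10 × 111 = 1110 ≥ 764 − 4, so one classroom can sit at its floor of 4.
Achievable: one at 4 and the other 10 totalling 760, which fits since 10 × 4 ≤ 760 ≤ 10 × 111.

4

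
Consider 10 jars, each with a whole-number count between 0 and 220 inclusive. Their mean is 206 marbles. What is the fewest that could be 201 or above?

The total is 10 × 206 = 2060.
Each value short of 201 is at most 200, costing at least 220 − 200 = 20 against the maximum total of 2200.
We can afford to lose at most 2200 − 2060 = 140, so at most ⌊140/20⌋ = 7 fall short, and at least 3 are ≥ 201.
Exactly 3 works: 3 values at 220 and 7 at 200 total 2060.

3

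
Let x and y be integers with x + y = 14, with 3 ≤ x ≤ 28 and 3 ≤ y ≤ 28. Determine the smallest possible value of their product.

33

For a fixed sum, xy is smallest when x and y are as far apart as possible.
The extreme feasible split is x = 3, y = 11, giving xy = 33.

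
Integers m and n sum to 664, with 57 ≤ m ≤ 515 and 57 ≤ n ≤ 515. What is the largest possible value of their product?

110224

With m + n fixed, mn peaks when the two are closest together.
Taking m = 332 and n = 332 (both in [57, 515]) gives mn = 110224.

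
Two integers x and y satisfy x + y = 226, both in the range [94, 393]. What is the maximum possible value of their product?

12769

xy = x(226 − x) is maximized when x is as near 226/2 as the bounds allow.
Taking x = 113 and y = 113 (both in [94, 393]) gives xy = 12769.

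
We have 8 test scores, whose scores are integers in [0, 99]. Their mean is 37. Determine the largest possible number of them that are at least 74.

4

The total is 8 × 37 = 296.
With k values at 74 or above and the rest at least 0, the sum is at least 0 + 74k.
Since the sum is 296, we need 74k ≤ 296, i.e. k ≤ 4.
k = 4 is achieved by 4 values at 74 and 4 at 0, total 296.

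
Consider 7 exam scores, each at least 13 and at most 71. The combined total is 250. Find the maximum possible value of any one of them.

To make one score as large as possible, make the other 6 as small as possible.
The other 6 contribute at least 6 × 13 = 78, leaving at most 250 − 78 = 172.
But each score is capped at 71, so the maximum is 71.
Achievable: one at 71 and the other 6 totalling 179, which fits since 6 × 13 ≤ 179 ≤ 6 × 71.

71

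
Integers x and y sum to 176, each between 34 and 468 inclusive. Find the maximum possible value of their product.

7744

With x + y fixed, xy peaks when the two are closest together.
Taking x = 88 and y = 88 (both in [34, 468]) gives xy = 7744.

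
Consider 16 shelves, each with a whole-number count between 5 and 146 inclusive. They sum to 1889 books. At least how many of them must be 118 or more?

If only k of them are at least 118, the other 16 − k are at most 117, so the total is at most k·146 + (16 − k)·117.
This must reach 1889, so k·146 + (16 − k)·117 ≥ 1889, giving k ≥ 1.
Exactly 1 works: 1 value at 146 and 15 at 117 total 1901; lower one of the high values by 12 (still ≥ 118) to hit 1889.

1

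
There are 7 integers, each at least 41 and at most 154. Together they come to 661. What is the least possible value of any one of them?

41

To make one integer as small as possible, make the other 6 as large as possible.
The other 6 can take up 6 × 154 = 924 ≥ 661 − 41, so one integer can sit at its floor of 41.
Achievable: one at 41 and the other 6 totalling 620, which fits since 6 × 41 ≤ 620 ≤ 6 × 154.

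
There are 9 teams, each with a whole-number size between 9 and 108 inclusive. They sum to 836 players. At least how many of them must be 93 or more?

1

If only k of them are at least 93, the other 9 − k are at most 92, so the total is at most k·108 + (9 − k)·92.
This must reach 836, so k·108 + (9 − k)·92 ≥ 836, giving k ≥ 1.
Exactly 1 works: 1 value at 108 and 8 at 92 total 844; lower one of the high values by 8 (still ≥ 93) to hit 836.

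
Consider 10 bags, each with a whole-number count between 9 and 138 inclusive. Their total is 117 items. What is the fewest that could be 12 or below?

If only k of them are at most 12, the other 10 − k are at least 13, so the total is at least (10 − k)·13 + k·9.
This is ≤ 117, so (10 − k)·13 + 9k ≤ 117, which gives k ≥ 4.
Exactly 4 works: 4 values at 9 and 6 at 13 total 114; raise one of the low values by 3 (still ≤ 12) to hit 117.

4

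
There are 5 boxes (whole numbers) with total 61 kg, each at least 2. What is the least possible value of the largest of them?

Some value must be at least ⌈61/5⌉ = 13, since 5 × 12 = 60 < 61.
Taking 4 copies of 12 and 1 copy of 13 gives exactly 61, so 13 is attained.

13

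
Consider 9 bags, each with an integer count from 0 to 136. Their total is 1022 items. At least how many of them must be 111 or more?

2

If only k of them are at least 111, the other 9 − k are at most 110, so the total is at most k·136 + (9 − k)·110.
This must reach 1022, so k·136 + (9 − k)·110 ≥ 1022, giving k ≥ 2.
Exactly 2 works: 2 values at 136 and 7 at 110 total 1042; lower one of the high values by 20 (still ≥ 111) to hit 1022.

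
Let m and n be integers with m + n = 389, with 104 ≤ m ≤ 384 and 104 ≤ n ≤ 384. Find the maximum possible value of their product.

mn = m(389 − m) is maximized when m is as near 389/2 as the bounds allow.
Taking m = 194 and n = 195 (both in [104, 384]) gives mn = 37830.

37830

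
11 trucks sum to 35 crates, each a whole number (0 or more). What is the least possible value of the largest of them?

4

If every one of the 11 were at most 3, the total would be at most 11 × 3 = 33 < 35.
Taking 9 copies of 3 and 2 copies of 4 gives exactly 35, so 4 is attained.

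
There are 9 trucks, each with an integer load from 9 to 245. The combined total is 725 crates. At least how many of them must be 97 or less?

If only k of them are at most 97, the other 9 − k are at least 98, so the total is at least (9 − k)·98 + k·9.
This is ≤ 725, so (9 − k)·98 + 9k ≤ 725, which gives k ≥ 2.
Exactly 2 works: 2 values at 9 and 7 at 98 total 704; raise one of the low values by 21 (still ≤ 97) to hit 725.

2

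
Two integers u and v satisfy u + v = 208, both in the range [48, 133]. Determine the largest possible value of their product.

10816

For a fixed sum, the product uv is largest when u and v are as close as possible.
Taking u = 104 and v = 104 (both in [48, 133]) gives uv = 10816.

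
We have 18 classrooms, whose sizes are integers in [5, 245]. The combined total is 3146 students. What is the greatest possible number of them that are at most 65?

Suppose k of them are at most 65. Those contribute at most 65 each and the rest at most 245 each.
So the total is at most 65k + 245(18 − k) = 4410 − 180k. This must still be ≥ 3146, so k ≤ 7.
k = 7 is achieved by 7 values at 65 and 11 at 245, total 3150; lower one of the 245's by 4 (still > 65) to reach 3146.

7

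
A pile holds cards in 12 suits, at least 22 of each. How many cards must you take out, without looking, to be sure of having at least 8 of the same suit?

85

In the worst case you draw 7 of each of the 12 suits: 12 × 7 = 84.
One more forces 8 of some suit, so 84 + 1 = 85.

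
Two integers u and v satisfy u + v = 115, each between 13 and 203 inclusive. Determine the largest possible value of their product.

3306

uv = u(115 − u) is maximized when u is as near 115/2 as the bounds allow.
Taking u = 57 and v = 58 (both in [13, 203]) gives uv = 3306.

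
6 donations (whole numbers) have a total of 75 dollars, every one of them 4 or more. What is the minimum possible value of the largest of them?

Some value must be at least ⌈75/6⌉ = 13, since 6 × 12 = 72 < 75.
Achievable: 3 of them at 13 and 3 at 12 total 75.

13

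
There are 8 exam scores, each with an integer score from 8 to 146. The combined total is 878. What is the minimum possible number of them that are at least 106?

Suppose at most 8 − j of them reach 106; then j values are ≤ 105 and the rest ≤ 146.
The total is then ≤ 105·j + 146·(8 − j) = 1168 − 41j. For this to be ≥ 878 we need j ≤ 7, so at least 8 − 7 = 1 must reach 106.
Exactly 1 works: 1 value at 146 and 7 at 105 total 881; lower one of the high values by 3 (still ≥ 106) to hit 878.

1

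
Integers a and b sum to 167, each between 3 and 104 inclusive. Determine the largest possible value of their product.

6972

ab = a(167 − a) is maximized when a is as near 167/2 as the bounds allow.
Taking a = 83 and b = 84 (both in [3, 104]) gives ab = 6972.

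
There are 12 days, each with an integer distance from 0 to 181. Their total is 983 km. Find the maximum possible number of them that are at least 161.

Suppose k of them are at least 161. Those contribute at least 161 each and the other 12 − k at least 0 each.
So the total is at least 161k + 0(12 − k) = 0 + 161k. This must be ≤ 983, giving k ≤ 6.
k = 6 is achieved by 6 values at 161 and 6 at 0, total 966; add 17 to one value (staying below 161) to reach 983.

6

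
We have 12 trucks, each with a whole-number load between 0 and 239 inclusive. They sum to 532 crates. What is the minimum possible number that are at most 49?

2

If only k of them are at most 49, the other 12 − k are at least 50, so the total is at least (12 − k)·50 + k·0.
This is ≤ 532, so (12 − k)·50 + 0k ≤ 532, which gives k ≥ 2.
Exactly 2 works: 2 values at 0 and 10 at 50 total 500; raise one of the low values by 32 (still ≤ 49) to hit 532.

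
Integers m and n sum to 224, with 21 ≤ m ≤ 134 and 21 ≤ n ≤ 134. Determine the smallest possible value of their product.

Since m + n is fixed, pushing one of them to its bound minimizes the product.
The extreme feasible split is m = 90, n = 134, giving mn = 12060.

12060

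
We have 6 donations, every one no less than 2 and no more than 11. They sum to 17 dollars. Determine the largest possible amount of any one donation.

7

Maximizing one value means minimizing the remaining 5.
The other 5 contribute at least 5 × 2 = 10, leaving at most 17 − 10 = 7.
Since 7 ≤ 11, this is achievable: one at 7 and 5 at 2.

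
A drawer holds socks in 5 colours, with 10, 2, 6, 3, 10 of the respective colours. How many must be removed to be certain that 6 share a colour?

In the worst case you take as many as possible of each colour without reaching 6: 5 + 2 + 5 + 3 + 5 = 20.
The next one must give 6 of some colour, so 20 + 1 = 21.

21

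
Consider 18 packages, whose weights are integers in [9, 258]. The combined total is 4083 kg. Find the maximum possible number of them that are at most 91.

3

Each value at 91 or below falls at least 258 − 91 = 167 short of the ceiling 258.
The ceiling total is 18 × 258 = 4644, and we need 4083, so at most ⌊(4644 − 4083)/167⌋ = 3 can be that low.
k = 3 is achieved by 3 values at 91 and 15 at 258, total 4143; lower one of the 258's by 60 (still > 91) to reach 4083.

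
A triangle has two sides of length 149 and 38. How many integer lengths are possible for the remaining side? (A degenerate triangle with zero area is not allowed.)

75

The triangle inequality gives |149 − 38| < c < 149 + 38, i.e. 111 < c < 187.
So c can be any integer from 112 to 186: 75 values.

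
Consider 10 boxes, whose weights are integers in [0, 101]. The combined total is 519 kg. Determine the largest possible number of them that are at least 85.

6

Suppose k of them are at least 85. Those contribute at least 85 each and the other 10 − k at least 0 each.
So the total is at least 85k + 0(10 − k) = 0 + 85k. This must be ≤ 519, giving k ≤ 6.
k = 6 is achieved by 6 values at 85 and 4 at 0, total 510; add 9 to one value (staying below 85) to reach 519.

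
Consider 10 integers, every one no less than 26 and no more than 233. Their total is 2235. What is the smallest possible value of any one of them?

138

To make one integer as small as possible, make the other 9 as large as possible.
The other 9 contribute at most 9 × 233 = 2097, leaving at least 2235 − 2097 = 138.
Since 138 ≥ 26, this is achievable: one at 138 and 9 at 233.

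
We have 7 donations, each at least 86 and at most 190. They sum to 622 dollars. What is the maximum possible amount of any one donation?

Maximizing one value means minimizing the remaining 6.
The other 6 contribute at least 6 × 86 = 516, leaving at most 622 − 516 = 106.
Since 106 ≤ 190, this is achievable: one at 106 and 6 at 86.

106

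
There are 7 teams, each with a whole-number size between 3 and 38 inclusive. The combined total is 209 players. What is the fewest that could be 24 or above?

4

If only k of them are at least 24, the other 7 − k are at most 23, so the total is at most k·38 + (7 − k)·23.
This must reach 209, so k·38 + (7 − k)·23 ≥ 209, giving k ≥ 4.
Exactly 4 works: 4 values at 38 and 3 at 23 total 221; lower one of the high values by 12 (still ≥ 24) to hit 209.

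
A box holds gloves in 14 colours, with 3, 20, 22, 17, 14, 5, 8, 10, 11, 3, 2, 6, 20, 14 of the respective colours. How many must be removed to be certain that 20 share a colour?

151

In the worst case you take as many as possible of each colour without reaching 20: 3 + 19 + 19 + 17 + 14 + 5 + 8 + 10 + 11 + 3 + 2 + 6 + 19 + 14 = 150.
The next one must give 20 of some colour, so 150 + 1 = 151.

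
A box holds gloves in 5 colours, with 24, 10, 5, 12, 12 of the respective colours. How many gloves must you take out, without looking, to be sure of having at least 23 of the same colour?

In the worst case you take as many as possible of each colour without reaching 23: 22 + 10 + 5 + 12 + 12 = 61.
The next one must give 23 of some colour, so 61 + 1 = 62.

62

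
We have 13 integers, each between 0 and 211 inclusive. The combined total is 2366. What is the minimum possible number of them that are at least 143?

Each value short of 143 is at most 142, costing at least 211 − 142 = 69 against the maximum total of 2743.
We can afford to lose at most 2743 − 2366 = 377, so at most ⌊377/69⌋ = 5 fall short, and at least 8 are ≥ 143.
Exactly 8 works: 8 values at 211 and 5 at 142 total 2398; lower one of the high values by 32 (still ≥ 143) to hit 2366.

8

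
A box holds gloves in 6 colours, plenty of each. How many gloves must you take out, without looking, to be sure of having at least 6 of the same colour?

You could draw 5 of every colour without reaching 6 of any — 30 in all.
One more forces 6 of some colour, so 30 + 1 = 31.

31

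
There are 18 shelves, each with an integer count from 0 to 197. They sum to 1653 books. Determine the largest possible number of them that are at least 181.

9

If k of the values are ≥ 181, the total is ≥ 181k + 0(18 − k).
Setting 181k + 0(18 − k) ≤ 1653 gives 181k ≤ 1653, so k ≤ 9.
k = 9 is achieved by 9 values at 181 and 9 at 0, total 1629; add 24 to one value (staying below 181) to reach 1653.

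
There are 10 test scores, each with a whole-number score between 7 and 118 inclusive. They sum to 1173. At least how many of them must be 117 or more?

7

If only k of them are at least 117, the other 10 − k are at most 116, so the total is at most k·118 + (10 − k)·116.
This must reach 1173, so k·118 + (10 − k)·116 ≥ 1173, giving k ≥ 7.
Exactly 7 works: 7 values at 118 and 3 at 116 total 1174; lower one of the high values by 1 (still ≥ 117) to hit 1173.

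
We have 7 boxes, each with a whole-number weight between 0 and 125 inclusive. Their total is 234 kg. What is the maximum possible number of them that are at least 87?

2

If k of the values are ≥ 87, the total is ≥ 87k + 0(7 − k).
Setting 87k + 0(7 − k) ≤ 234 gives 87k ≤ 234, so k ≤ 2.
k = 2 is achieved by 2 values at 87 and 5 at 0, total 174; add 60 to one value (staying below 87) to reach 234.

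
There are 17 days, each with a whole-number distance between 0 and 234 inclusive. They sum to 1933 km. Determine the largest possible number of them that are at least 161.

Suppose k of them are at least 161. Those contribute at least 161 each and the other 17 − k at least 0 each.
So the total is at least 161k + 0(17 − k) = 0 + 161k. This must be ≤ 1933, giving k ≤ 12.
k = 12 is achieved by 12 values at 161 and 5 at 0, total 1932; add 1 to one value (staying below 161) to reach 1933.

12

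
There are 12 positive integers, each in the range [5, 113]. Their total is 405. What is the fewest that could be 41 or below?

3

If only k of them are at most 41, the other 12 − k are at least 42, so the total is at least (12 − k)·42 + k·5.
This is ≤ 405, so (12 − k)·42 + 5k ≤ 405, which gives k ≥ 3.
Exactly 3 works: 3 values at 5 and 9 at 42 total 393; raise one of the low values by 12 (still ≤ 41) to hit 405.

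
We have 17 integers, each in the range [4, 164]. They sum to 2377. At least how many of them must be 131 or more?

If only k of them are at least 131, the other 17 − k are at most 130, so the total is at most k·164 + (17 − k)·130.
This must reach 2377, so k·164 + (17 − k)·130 ≥ 2377, giving k ≥ 5.
Exactly 5 works: 5 values at 164 and 12 at 130 total 2380; lower one of the high values by 3 (still ≥ 131) to hit 2377.

5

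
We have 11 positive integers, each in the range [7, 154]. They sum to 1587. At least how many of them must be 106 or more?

9

If only k of them are at least 106, the other 11 − k are at most 105, so the total is at most k·154 + (11 − k)·105.
This must reach 1587, so k·154 + (11 − k)·105 ≥ 1587, giving k ≥ 9.
Exactly 9 works: 9 values at 154 and 2 at 105 total 1596; lower one of the high values by 9 (still ≥ 106) to hit 1587.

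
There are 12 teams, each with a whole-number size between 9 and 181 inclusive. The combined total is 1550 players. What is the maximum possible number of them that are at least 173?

8

With k values at 173 or above and the rest at least 9, the sum is at least 108 + 164k.
Since the sum is 1550, we need 164k ≤ 1442, i.e. k ≤ 8.
k = 8 is achieved by 8 values at 173 and 4 at 9, total 1420; add 130 to one value (staying below 173) to reach 1550.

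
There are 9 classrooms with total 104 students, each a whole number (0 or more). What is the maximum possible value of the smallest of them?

11

If every one of the 9 were at least 12, the total would be at least 9 × 12 = 108 > 104.
Achievable: 4 of them at 11 and 5 at 12 total 104.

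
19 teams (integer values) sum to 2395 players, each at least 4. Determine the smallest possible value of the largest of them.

127

Some value must be at least ⌈2395/19⌉ = 127, since 19 × 126 = 2394 < 2395.
Equality holds with 1 value of 127 and 18 values of 126.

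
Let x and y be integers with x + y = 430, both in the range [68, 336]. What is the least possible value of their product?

For a fixed sum, xy is smallest when x and y are as far apart as possible.
At the endpoint x = 94, y = 430 − 94 = 336, so xy = 94 × 336 = 31584.

31584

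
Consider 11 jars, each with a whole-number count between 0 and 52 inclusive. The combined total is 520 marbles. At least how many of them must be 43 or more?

Each value short of 43 is at most 42, costing at least 52 − 42 = 10 against the maximum total of 572.
We can afford to lose at most 572 − 520 = 52, so at most ⌊52/10⌋ = 5 fall short, and at least 6 are ≥ 43.
Exactly 6 works: 6 values at 52 and 5 at 42 total 522; lower one of the high values by 2 (still ≥ 43) to hit 520.

6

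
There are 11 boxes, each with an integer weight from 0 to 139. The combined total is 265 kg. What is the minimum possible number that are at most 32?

3

Each value above 32 is at least 33, contributing at least 33 − 0 = 33 above the floor 0.
The sum exceeds the floor total 0 by 265, so at most ⌊265/33⌋ = 8 exceed 32, and at least 3 are ≤ 32.
Exactly 3 works: 3 values at 0 and 8 at 33 total 264; raise one of the low values by 1 (still ≤ 32) to hit 265.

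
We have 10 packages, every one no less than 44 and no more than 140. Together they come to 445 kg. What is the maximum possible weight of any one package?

49

Maximizing one value means minimizing the remaining 9.
The other 9 contribute at least 9 × 44 = 396, leaving at most 445 − 396 = 49.
Since 49 ≤ 140, this is achievable: one at 49 and 9 at 44.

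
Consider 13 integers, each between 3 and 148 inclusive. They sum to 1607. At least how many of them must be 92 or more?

Suppose at most 13 − j of them reach 92; then j values are ≤ 91 and the rest ≤ 148.
The total is then ≤ 91·j + 148·(13 − j) = 1924 − 57j. For this to be ≥ 1607 we need j ≤ 5, so at least 13 − 5 = 8 must reach 92.
Exactly 8 works: 8 values at 148 and 5 at 91 total 1639; lower one of the high values by 32 (still ≥ 92) to hit 1607.

8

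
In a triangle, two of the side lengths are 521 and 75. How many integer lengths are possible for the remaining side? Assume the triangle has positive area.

The triangle inequality gives |521 − 75| < c < 521 + 75, i.e. 446 < c < 596.
So c can be any integer from 447 to 595: 149 values.

149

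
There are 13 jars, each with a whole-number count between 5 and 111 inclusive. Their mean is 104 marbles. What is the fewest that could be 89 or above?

The total is 13 × 104 = 1352.
Each value short of 89 is at most 88, costing at least 111 − 88 = 23 against the maximum total of 1443.
We can afford to lose at most 1443 − 1352 = 91, so at most ⌊91/23⌋ = 3 fall short, and at least 10 are ≥ 89.
Exactly 10 works: 10 values at 111 and 3 at 88 total 1374; lower one of the high values by 22 (still ≥ 89) to hit 1352.

10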